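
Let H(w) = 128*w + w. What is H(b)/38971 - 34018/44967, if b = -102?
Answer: -1917391264/1752408957 ≈ -1.0941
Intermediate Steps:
H(w) = 129*w
H(b)/38971 - 34018/44967 = (129*(-102))/38971 - 34018/44967 = -13158*1/38971 - 34018*1/44967 = -13158/38971 - 34018/44967 = -1917391264/1752408957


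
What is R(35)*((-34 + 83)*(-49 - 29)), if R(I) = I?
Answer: -133770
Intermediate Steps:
R(35)*((-34 + 83)*(-49 - 29)) = 35*((-34 + 83)*(-49 - 29)) = 35*(49*(-78)) = 35*(-3822) = -133770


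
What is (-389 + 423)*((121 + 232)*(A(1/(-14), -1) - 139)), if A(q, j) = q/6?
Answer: -70073677/42 ≈ -1.6684e+6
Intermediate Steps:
A(q, j) = q/6 (A(q, j) = q*(1/6) = q/6)
(-389 + 423)*((121 + 232)*(A(1/(-14), -1) - 139)) = (-389 + 423)*((121 + 232)*((1/6)/(-14) - 139)) = 34*(353*((1/6)*(-1/14) - 139)) = 34*(353*(-1/84 - 139)) = 34*(353*(-11677/84)) = 34*(-4121981/84) = -70073677/42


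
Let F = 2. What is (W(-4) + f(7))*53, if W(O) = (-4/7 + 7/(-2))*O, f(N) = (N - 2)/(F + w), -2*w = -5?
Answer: 58088/63 ≈ 922.03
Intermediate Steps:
w = 5/2 (w = -½*(-5) = 5/2 ≈ 2.5000)
f(N) = -4/9 + 2*N/9 (f(N) = (N - 2)/(2 + 5/2) = (-2 + N)/(9/2) = (-2 + N)*(2/9) = -4/9 + 2*N/9)
W(O) = -57*O/14 (W(O) = (-4*⅐ + 7*(-½))*O = (-4/7 - 7/2)*O = -57*O/14)
(W(-4) + f(7))*53 = (-57/14*(-4) + (-4/9 + (2/9)*7))*53 = (114/7 + (-4/9 + 14/9))*53 = (114/7 + 10/9)*53 = (1096/63)*53 = 58088/63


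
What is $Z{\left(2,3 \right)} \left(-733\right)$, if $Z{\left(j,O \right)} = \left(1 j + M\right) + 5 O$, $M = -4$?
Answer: $-9529$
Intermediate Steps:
$Z{\left(j,O \right)} = -4 + j + 5 O$ ($Z{\left(j,O \right)} = \left(1 j - 4\right) + 5 O = \left(j - 4\right) + 5 O = \left(-4 + j\right) + 5 O = -4 + j + 5 O$)
$Z{\left(2,3 \right)} \left(-733\right) = \left(-4 + 2 + 5 \cdot 3\right) \left(-733\right) = \left(-4 + 2 + 15\right) \left(-733\right) = 13 \left(-733\right) = -9529$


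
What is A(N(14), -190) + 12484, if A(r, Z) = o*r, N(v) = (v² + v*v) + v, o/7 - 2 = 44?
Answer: 143216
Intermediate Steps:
o = 322 (o = 14 + 7*44 = 14 + 308 = 322)
N(v) = v + 2*v² (N(v) = (v² + v²) + v = 2*v² + v = v + 2*v²)
A(r, Z) = 322*r
A(N(14), -190) + 12484 = 322*(14*(1 + 2*14)) + 12484 = 322*(14*(1 + 28)) + 12484 = 322*(14*29) + 12484 = 322*406 + 12484 = 130732 + 12484 = 143216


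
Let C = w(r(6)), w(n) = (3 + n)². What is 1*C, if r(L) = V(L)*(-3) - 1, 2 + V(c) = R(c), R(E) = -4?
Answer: 400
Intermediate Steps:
V(c) = -6 (V(c) = -2 - 4 = -6)
r(L) = 17 (r(L) = -6*(-3) - 1 = 18 - 1 = 17)
C = 400 (C = (3 + 17)² = 20² = 400)
1*C = 1*400 = 400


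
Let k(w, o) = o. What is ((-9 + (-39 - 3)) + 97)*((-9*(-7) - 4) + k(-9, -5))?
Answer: 2484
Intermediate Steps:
((-9 + (-39 - 3)) + 97)*((-9*(-7) - 4) + k(-9, -5)) = ((-9 + (-39 - 3)) + 97)*((-9*(-7) - 4) - 5) = ((-9 - 42) + 97)*((63 - 4) - 5) = (-51 + 97)*(59 - 5) = 46*54 = 2484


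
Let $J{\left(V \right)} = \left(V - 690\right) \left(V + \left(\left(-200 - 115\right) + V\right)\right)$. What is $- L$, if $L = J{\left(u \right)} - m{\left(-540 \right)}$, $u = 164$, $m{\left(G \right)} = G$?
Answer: $6298$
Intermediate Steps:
$J{\left(V \right)} = \left(-690 + V\right) \left(-315 + 2 V\right)$ ($J{\left(V \right)} = \left(-690 + V\right) \left(V + \left(-315 + V\right)\right) = \left(-690 + V\right) \left(-315 + 2 V\right)$)
$L = -6298$ ($L = \left(217350 - 277980 + 2 \cdot 164^{2}\right) - -540 = \left(217350 - 277980 + 2 \cdot 26896\right) + 540 = \left(217350 - 277980 + 53792\right) + 540 = -6838 + 540 = -6298$)
$- L = \left(-1\right) \left(-6298\right) = 6298$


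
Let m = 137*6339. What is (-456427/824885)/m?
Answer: -456427/716365604055 ≈ -6.3714e-7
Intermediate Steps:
m = 868443
(-456427/824885)/m = -456427/824885/868443 = -456427*1/824885*(1/868443) = -456427/824885*1/868443 = -456427/716365604055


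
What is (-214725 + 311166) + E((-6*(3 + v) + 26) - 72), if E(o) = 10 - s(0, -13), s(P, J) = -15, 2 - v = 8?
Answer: 96466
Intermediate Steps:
v = -6 (v = 2 - 1*8 = 2 - 8 = -6)
E(o) = 25 (E(o) = 10 - 1*(-15) = 10 + 15 = 25)
(-214725 + 311166) + E((-6*(3 + v) + 26) - 72) = (-214725 + 311166) + 25 = 96441 + 25 = 96466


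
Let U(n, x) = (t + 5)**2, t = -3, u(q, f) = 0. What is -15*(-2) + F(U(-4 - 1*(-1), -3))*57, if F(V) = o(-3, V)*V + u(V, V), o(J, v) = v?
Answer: 942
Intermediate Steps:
U(n, x) = 4 (U(n, x) = (-3 + 5)**2 = 2**2 = 4)
F(V) = V**2 (F(V) = V*V + 0 = V**2 + 0 = V**2)
-15*(-2) + F(U(-4 - 1*(-1), -3))*57 = -15*(-2) + 4**2*57 = 30 + 16*57 = 30 + 912 = 942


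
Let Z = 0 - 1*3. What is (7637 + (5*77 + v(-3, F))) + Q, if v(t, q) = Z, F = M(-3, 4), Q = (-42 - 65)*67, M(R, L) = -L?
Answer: 850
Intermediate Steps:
Q = -7169 (Q = -107*67 = -7169)
Z = -3 (Z = 0 - 3 = -3)
F = -4 (F = -1*4 = -4)
v(t, q) = -3
(7637 + (5*77 + v(-3, F))) + Q = (7637 + (5*77 - 3)) - 7169 = (7637 + (385 - 3)) - 7169 = (7637 + 382) - 7169 = 8019 - 7169 = 850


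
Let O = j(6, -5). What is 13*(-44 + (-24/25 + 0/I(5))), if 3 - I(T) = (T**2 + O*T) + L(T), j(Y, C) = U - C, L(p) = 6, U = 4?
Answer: -14612/25 ≈ -584.48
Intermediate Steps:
j(Y, C) = 4 - C
O = 9 (O = 4 - 1*(-5) = 4 + 5 = 9)
I(T) = -3 - T**2 - 9*T (I(T) = 3 - ((T**2 + 9*T) + 6) = 3 - (6 + T**2 + 9*T) = 3 + (-6 - T**2 - 9*T) = -3 - T**2 - 9*T)
13*(-44 + (-24/25 + 0/I(5))) = 13*(-44 + (-24/25 + 0/(-3 - 1*5**2 - 9*5))) = 13*(-44 + (-24*1/25 + 0/(-3 - 1*25 - 45))) = 13*(-44 + (-24/25 + 0/(-3 - 25 - 45))) = 13*(-44 + (-24/25 + 0/(-73))) = 13*(-44 + (-24/25 + 0*(-1/73))) = 13*(-44 + (-24/25 + 0)) = 13*(-44 - 24/25) = 13*(-1124/25) = -14612/25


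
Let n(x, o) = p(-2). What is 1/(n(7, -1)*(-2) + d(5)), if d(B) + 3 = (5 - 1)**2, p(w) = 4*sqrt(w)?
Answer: 13/297 + 8*I*sqrt(2)/297 ≈ 0.043771 + 0.038093*I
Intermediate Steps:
n(x, o) = 4*I*sqrt(2) (n(x, o) = 4*sqrt(-2) = 4*(I*sqrt(2)) = 4*I*sqrt(2))
d(B) = 13 (d(B) = -3 + (5 - 1)**2 = -3 + 4**2 = -3 + 16 = 13)
1/(n(7, -1)*(-2) + d(5)) = 1/((4*I*sqrt(2))*(-2) + 13) = 1/(-8*I*sqrt(2) + 13) = 1/(13 - 8*I*sqrt(2))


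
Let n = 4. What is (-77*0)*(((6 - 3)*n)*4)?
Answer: 0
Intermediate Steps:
(-77*0)*(((6 - 3)*n)*4) = (-77*0)*(((6 - 3)*4)*4) = (-11*0)*((3*4)*4) = 0*(12*4) = 0*48 = 0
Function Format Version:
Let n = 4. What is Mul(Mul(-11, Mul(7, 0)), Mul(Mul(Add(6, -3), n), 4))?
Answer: 0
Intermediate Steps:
Mul(Mul(-11, Mul(7, 0)), Mul(Mul(Add(6, -3), n), 4)) = Mul(Mul(-11, Mul(7, 0)), Mul(Mul(Add(6, -3), 4), 4)) = Mul(Mul(-11, 0), Mul(Mul(3, 4), 4)) = Mul(0, Mul(12, 4)) = Mul(0, 48) = 0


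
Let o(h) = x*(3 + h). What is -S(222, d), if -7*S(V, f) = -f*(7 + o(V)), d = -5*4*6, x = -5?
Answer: -134160/7 ≈ -19166.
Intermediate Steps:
o(h) = -15 - 5*h (o(h) = -5*(3 + h) = -15 - 5*h)
d = -120 (d = -20*6 = -120)
S(V, f) = f*(-8 - 5*V)/7 (S(V, f) = -(-1)*f*(7 + (-15 - 5*V))/7 = -(-1)*f*(-8 - 5*V)/7 = f*(-8 - 5*V)/7)
-S(222, d) = -(-1)*(-120)*(8 + 5*222)/7 = -(-1)*(-120)*(8 + 1110)/7 = -(-1)*(-120)*1118/7 = -1*134160/7 = -134160/7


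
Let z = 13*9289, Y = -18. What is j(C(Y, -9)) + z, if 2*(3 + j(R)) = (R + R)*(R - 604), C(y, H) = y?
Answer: 131950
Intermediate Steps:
j(R) = -3 + R*(-604 + R) (j(R) = -3 + ((R + R)*(R - 604))/2 = -3 + ((2*R)*(-604 + R))/2 = -3 + (2*R*(-604 + R))/2 = -3 + R*(-604 + R))
z = 120757
j(C(Y, -9)) + z = (-3 + (-18)² - 604*(-18)) + 120757 = (-3 + 324 + 10872) + 120757 = 11193 + 120757 = 131950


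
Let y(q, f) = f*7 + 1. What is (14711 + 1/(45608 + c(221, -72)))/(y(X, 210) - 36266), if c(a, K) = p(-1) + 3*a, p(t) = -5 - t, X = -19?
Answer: -680633838/1609860265 ≈ -0.42279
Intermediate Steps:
y(q, f) = 1 + 7*f (y(q, f) = 7*f + 1 = 1 + 7*f)
c(a, K) = -4 + 3*a (c(a, K) = (-5 - 1*(-1)) + 3*a = (-5 + 1) + 3*a = -4 + 3*a)
(14711 + 1/(45608 + c(221, -72)))/(y(X, 210) - 36266) = (14711 + 1/(45608 + (-4 + 3*221)))/((1 + 7*210) - 36266) = (14711 + 1/(45608 + (-4 + 663)))/((1 + 1470) - 36266) = (14711 + 1/(45608 + 659))/(1471 - 36266) = (14711 + 1/46267)/(-34795) = (14711 + 1/46267)*(-1/34795) = (680633838/46267)*(-1/34795) = -680633838/1609860265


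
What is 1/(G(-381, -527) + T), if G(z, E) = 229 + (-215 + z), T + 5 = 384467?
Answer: 1/384095 ≈ 2.6035e-6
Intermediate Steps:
T = 384462 (T = -5 + 384467 = 384462)
G(z, E) = 14 + z
1/(G(-381, -527) + T) = 1/((14 - 381) + 384462) = 1/(-367 + 384462) = 1/384095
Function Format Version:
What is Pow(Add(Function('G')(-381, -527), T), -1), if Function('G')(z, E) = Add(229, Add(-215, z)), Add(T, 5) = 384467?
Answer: Rational(1, 384095) ≈ 2.6035e-6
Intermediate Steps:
T = 384462 (T = Add(-5, 384467) = 384462)
Function('G')(z, E) = Add(14, z)
Pow(Add(Function('G')(-381, -527), T), -1) = Pow(Add(Add(14, -381), 384462), -1) = Pow(Add(-367, 384462), -1) = Pow(384095, -1) = Rational(1, 384095)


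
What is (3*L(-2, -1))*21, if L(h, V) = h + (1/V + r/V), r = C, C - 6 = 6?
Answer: -945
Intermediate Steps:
C = 12 (C = 6 + 6 = 12)
r = 12
L(h, V) = h + 13/V (L(h, V) = h + (1/V + 12/V) = h + 13/V)
(3*L(-2, -1))*21 = (3*(-2 + 13/(-1)))*21 = (3*(-2 + 13*(-1)))*21 = (3*(-2 - 13))*21 = (3*(-15))*21 = -45*21 = -945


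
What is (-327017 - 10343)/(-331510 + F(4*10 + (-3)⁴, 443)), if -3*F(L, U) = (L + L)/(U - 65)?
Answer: 191283120/187966291 ≈ 1.0176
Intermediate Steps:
F(L, U) = -2*L/(3*(-65 + U)) (F(L, U) = -(L + L)/(3*(U - 65)) = -2*L/(3*(-65 + U)))
(-327017 - 10343)/(-331510 + F(4*10 + (-3)⁴, 443)) = (-327017 - 10343)/(-331510 - 2*(4*10 + (-3)⁴)/(-195 + 3*443)) = -337360/(-331510 - 2*(40 + 81)/(-195 + 1329)) = -337360/(-331510 - 2*121/1134) = -337360/(-331510 - 2*121*1/1134) = -337360/(-331510 - 121/567) = -337360/(-187966291/567) = -337360*(-567/187966291) = 191283120/187966291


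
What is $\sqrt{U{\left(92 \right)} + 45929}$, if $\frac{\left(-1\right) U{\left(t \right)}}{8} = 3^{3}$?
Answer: $\sqrt{45713} \approx 213.81$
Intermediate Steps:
$U{\left(t \right)} = -216$ ($U{\left(t \right)} = - 8 \cdot 3^{3} = \left(-8\right) 27 = -216$)
$\sqrt{U{\left(92 \right)} + 45929} = \sqrt{-216 + 45929} = \sqrt{45713}$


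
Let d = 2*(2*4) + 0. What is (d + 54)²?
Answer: 4900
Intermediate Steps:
d = 16 (d = 2*8 + 0 = 16 + 0 = 16)
(d + 54)² = (16 + 54)² = 70² = 4900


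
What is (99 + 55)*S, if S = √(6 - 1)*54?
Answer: 8316*√5 ≈ 18595.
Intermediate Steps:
S = 54*√5 (S = √5*54 = 54*√5 ≈ 120.75)
(99 + 55)*S = (99 + 55)*(54*√5) = 154*(54*√5) = 8316*√5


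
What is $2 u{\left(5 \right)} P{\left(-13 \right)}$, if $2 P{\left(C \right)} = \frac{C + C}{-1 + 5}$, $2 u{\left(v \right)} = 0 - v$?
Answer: $\frac{65}{4} \approx 16.25$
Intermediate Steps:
$u{\left(v \right)} = - \frac{v}{2}$ ($u{\left(v \right)} = \frac{0 - v}{2} = \frac{\left(-1\right) v}{2} = - \frac{v}{2}$)
$P{\left(C \right)} = \frac{C}{4}$ ($P{\left(C \right)} = \frac{\left(C + C\right) \frac{1}{-1 + 5}}{2} = \frac{2 C \frac{1}{4}}{2} = \frac{\frac{1}{2} C}{2} = \frac{C}{4}$)
$2 u{\left(5 \right)} P{\left(-13 \right)} = 2 \left(\left(- \frac{1}{2}\right) 5\right) \frac{1}{4} \left(-13\right) = 2 \left(- \frac{5}{2}\right) \left(- \frac{13}{4}\right) = \left(-5\right) \left(- \frac{13}{4}\right) = \frac{65}{4}$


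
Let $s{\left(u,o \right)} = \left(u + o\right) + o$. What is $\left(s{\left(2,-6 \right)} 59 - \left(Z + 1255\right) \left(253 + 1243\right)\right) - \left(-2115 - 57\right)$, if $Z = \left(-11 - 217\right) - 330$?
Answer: $-1041130$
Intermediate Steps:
$Z = -558$ ($Z = -228 - 330 = -558$)
$s{\left(u,o \right)} = u + 2 o$ ($s{\left(u,o \right)} = \left(o + u\right) + o = u + 2 o$)
$\left(s{\left(2,-6 \right)} 59 - \left(Z + 1255\right) \left(253 + 1243\right)\right) - \left(-2115 - 57\right) = \left(\left(2 + 2 \left(-6\right)\right) 59 - \left(-558 + 1255\right) \left(253 + 1243\right)\right) - \left(-2115 - 57\right) = \left(\left(2 - 12\right) 59 - 697 \cdot 1496\right) - -2172 = \left(\left(-10\right) 59 - 1042712\right) + 2172 = \left(-590 - 1042712\right) + 2172 = -1043302 + 2172 = -1041130$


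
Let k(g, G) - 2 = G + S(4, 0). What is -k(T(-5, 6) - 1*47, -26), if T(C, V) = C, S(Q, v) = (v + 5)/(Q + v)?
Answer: 91/4 ≈ 22.750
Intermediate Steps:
S(Q, v) = (5 + v)/(Q + v)
k(g, G) = 13/4 + G (k(g, G) = 2 + (G + (5 + 0)/(4 + 0)) = 2 + (G + 5/4) = 2 + (5/4 + G) = 13/4 + G)
-k(T(-5, 6) - 1*47, -26) = -(13/4 - 26) = -1*(-91/4) = 91/4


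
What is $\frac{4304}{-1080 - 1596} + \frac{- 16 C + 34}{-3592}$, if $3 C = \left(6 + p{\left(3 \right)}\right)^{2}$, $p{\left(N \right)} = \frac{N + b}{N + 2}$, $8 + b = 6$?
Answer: $- \frac{46882301}{30038100} \approx -1.5608$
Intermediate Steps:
$b = -2$ ($b = -8 + 6 = -2$)
$p{\left(N \right)} = \frac{-2 + N}{2 + N}$ ($p{\left(N \right)} = \frac{N - 2}{N + 2} = \frac{-2 + N}{2 + N}$)
$C = \frac{961}{75}$ ($C = \frac{\left(6 + \frac{-2 + 3}{2 + 3}\right)^{2}}{3} = \frac{\left(6 + \frac{1}{5} \cdot 1\right)^{2}}{3} = \frac{\left(6 + \frac{1}{5}\right)^{2}}{3} = \frac{\left(\frac{31}{5}\right)^{2}}{3} = \frac{1}{3} \cdot \frac{961}{25} = \frac{961}{75} \approx 12.813$)
$\frac{4304}{-1080 - 1596} + \frac{- 16 C + 34}{-3592} = \frac{4304}{-1080 - 1596} + \frac{\left(-16\right) \frac{961}{75} + 34}{-3592} = \frac{4304}{-1080 - 1596} + \left(- \frac{15376}{75} + 34\right) \left(- \frac{1}{3592}\right) = \frac{4304}{-2676} - - \frac{6413}{134700} = 4304 \left(- \frac{1}{2676}\right) + \frac{6413}{134700} = - \frac{1076}{669} + \frac{6413}{134700} = - \frac{46882301}{30038100}$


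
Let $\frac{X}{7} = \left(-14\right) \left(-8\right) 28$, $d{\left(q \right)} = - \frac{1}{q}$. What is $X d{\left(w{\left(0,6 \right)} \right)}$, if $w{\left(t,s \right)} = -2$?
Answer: $10976$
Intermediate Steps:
$X = 21952$ ($X = 7 \left(-14\right) \left(-8\right) 28 = 7 \cdot 112 \cdot 28 = 7 \cdot 3136 = 21952$)
$X d{\left(w{\left(0,6 \right)} \right)} = 21952 \left(- \frac{1}{-2}\right) = 21952 \left(\left(-1\right) \left(- \frac{1}{2}\right)\right) = 21952 \cdot \frac{1}{2} = 10976$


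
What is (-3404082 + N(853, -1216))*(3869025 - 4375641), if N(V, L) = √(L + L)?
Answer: 1724562406512 - 4052928*I*√38 ≈ 1.7246e+12 - 2.4984e+7*I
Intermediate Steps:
N(V, L) = √2*√L (N(V, L) = √(2*L) = √2*√L)
(-3404082 + N(853, -1216))*(3869025 - 4375641) = (-3404082 + √2*√(-1216))*(3869025 - 4375641) = (-3404082 + √2*(8*I*√19))*(-506616) = (-3404082 + 8*I*√38)*(-506616) = 1724562406512 - 4052928*I*√38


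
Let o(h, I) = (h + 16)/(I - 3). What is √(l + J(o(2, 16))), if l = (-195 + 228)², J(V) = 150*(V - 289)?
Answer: 7*I*√145041/13 ≈ 205.07*I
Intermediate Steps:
o(h, I) = (16 + h)/(-3 + I)
J(V) = -43350 + 150*V (J(V) = 150*(-289 + V) = -43350 + 150*V)
l = 1089 (l = 33² = 1089)
√(l + J(o(2, 16))) = √(1089 + (-43350 + 150*((16 + 2)/(-3 + 16)))) = √(1089 + (-43350 + 150*(18/13))) = √(1089 + (-43350 + 2700/13)) = √(1089 - 560850/13) = √(-546693/13) = 7*I*√145041/13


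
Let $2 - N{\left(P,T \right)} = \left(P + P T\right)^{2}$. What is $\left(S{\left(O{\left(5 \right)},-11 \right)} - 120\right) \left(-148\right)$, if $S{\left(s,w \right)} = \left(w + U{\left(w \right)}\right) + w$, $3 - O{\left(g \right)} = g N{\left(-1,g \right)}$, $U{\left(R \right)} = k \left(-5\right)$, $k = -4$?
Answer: $18056$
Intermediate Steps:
$U{\left(R \right)} = 20$ ($U{\left(R \right)} = \left(-4\right) \left(-5\right) = 20$)
$N{\left(P,T \right)} = 2 - \left(P + P T\right)^{2}$
$O{\left(g \right)} = 3 - g \left(2 - \left(1 + g\right)^{2}\right)$ ($O{\left(g \right)} = 3 - g \left(2 - \left(-1\right)^{2} \left(1 + g\right)^{2}\right) = 3 - g \left(2 - 1 \left(1 + g\right)^{2}\right) = 3 - g \left(2 - \left(1 + g\right)^{2}\right)$)
$S{\left(s,w \right)} = 20 + 2 w$ ($S{\left(s,w \right)} = \left(w + 20\right) + w = \left(20 + w\right) + w = 20 + 2 w$)
$\left(S{\left(O{\left(5 \right)},-11 \right)} - 120\right) \left(-148\right) = \left(\left(20 + 2 \left(-11\right)\right) - 120\right) \left(-148\right) = \left(\left(20 - 22\right) - 120\right) \left(-148\right) = \left(-2 - 120\right) \left(-148\right) = \left(-122\right) \left(-148\right) = 18056$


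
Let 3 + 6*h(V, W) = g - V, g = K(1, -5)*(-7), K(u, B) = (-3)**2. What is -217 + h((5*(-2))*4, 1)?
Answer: -664/3 ≈ -221.33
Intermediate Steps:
K(u, B) = 9
g = -63 (g = 9*(-7) = -63)
h(V, W) = -11 - V/6 (h(V, W) = -1/2 + (-63 - V)/6 = -1/2 + (-21/2 - V/6) = -11 - V/6)
-217 + h((5*(-2))*4, 1) = -217 + (-11 - 5*(-2)*4/6) = -217 + (-11 - (-5)*4/3) = -217 + (-11 - 1/6*(-40)) = -217 + (-11 + 20/3) = -217 - 13/3 = -664/3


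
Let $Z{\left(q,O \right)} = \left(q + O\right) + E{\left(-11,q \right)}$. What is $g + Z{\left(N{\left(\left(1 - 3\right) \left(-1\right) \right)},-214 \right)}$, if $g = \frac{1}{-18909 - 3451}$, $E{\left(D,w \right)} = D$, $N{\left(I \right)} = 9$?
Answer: $- \frac{4829761}{22360} \approx -216.0$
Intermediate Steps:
$Z{\left(q,O \right)} = -11 + O + q$ ($Z{\left(q,O \right)} = \left(q + O\right) - 11 = \left(O + q\right) - 11 = -11 + O + q$)
$g = - \frac{1}{22360}$ ($g = \frac{1}{-22360} = - \frac{1}{22360} \approx -4.4723 \cdot 10^{-5}$)
$g + Z{\left(N{\left(\left(1 - 3\right) \left(-1\right) \right)},-214 \right)} = - \frac{1}{22360} - 216 = - \frac{4829761}{22360}$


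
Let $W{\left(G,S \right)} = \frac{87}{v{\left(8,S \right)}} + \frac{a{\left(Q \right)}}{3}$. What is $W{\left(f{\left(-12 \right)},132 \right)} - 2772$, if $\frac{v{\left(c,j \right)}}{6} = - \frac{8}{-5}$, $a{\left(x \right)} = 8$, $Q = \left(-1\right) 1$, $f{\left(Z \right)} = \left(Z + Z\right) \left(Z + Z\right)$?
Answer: $- \frac{132493}{48} \approx -2760.3$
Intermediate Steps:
$f{\left(Z \right)} = 4 Z^{2}$ ($f{\left(Z \right)} = 2 Z 2 Z = 4 Z^{2}$)
$Q = -1$
$v{\left(c,j \right)} = \frac{48}{5}$ ($v{\left(c,j \right)} = 6 \left(- \frac{8}{-5}\right) = 6 \left(\left(-8\right) \left(- \frac{1}{5}\right)\right) = 6 \cdot \frac{8}{5} = \frac{48}{5}$)
$W{\left(G,S \right)} = \frac{563}{48}$ ($W{\left(G,S \right)} = \frac{87}{\frac{48}{5}} + \frac{8}{3} = 87 \cdot \frac{5}{48} + 8 \cdot \frac{1}{3} = \frac{145}{16} + \frac{8}{3} = \frac{563}{48}$)
$W{\left(f{\left(-12 \right)},132 \right)} - 2772 = \frac{563}{48} - 2772 = - \frac{132493}{48}$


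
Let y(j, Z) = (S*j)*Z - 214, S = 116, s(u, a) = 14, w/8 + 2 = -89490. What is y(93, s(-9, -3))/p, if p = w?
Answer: -75409/357968 ≈ -0.21066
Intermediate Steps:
w = -715936 (w = -16 + 8*(-89490) = -16 - 715920 = -715936)
p = -715936
y(j, Z) = -214 + 116*Z*j (y(j, Z) = (116*j)*Z - 214 = 116*Z*j - 214 = -214 + 116*Z*j)
y(93, s(-9, -3))/p = (-214 + 116*14*93)/(-715936) = (-214 + 151032)*(-1/715936) = 150818*(-1/715936) = -75409/357968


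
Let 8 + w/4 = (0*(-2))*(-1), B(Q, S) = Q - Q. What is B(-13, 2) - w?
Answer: 32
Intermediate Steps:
B(Q, S) = 0
w = -32 (w = -32 + 4*((0*(-2))*(-1)) = -32 + 4*(0*(-1)) = -32 + 4*0 = -32 + 0 = -32)
B(-13, 2) - w = 0 - 1*(-32) = 0 + 32 = 32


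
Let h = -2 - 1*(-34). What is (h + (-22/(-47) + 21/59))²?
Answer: 8284822441/7689529 ≈ 1077.4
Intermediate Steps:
h = 32 (h = -2 + 34 = 32)
(h + (-22/(-47) + 21/59))² = (32 + (-22/(-47) + 21/59))² = (32 + (-22*(-1/47) + 21*(1/59)))² = (32 + (22/47 + 21/59))² = (32 + 2285/2773)² = (91021/2773)² = 8284822441/7689529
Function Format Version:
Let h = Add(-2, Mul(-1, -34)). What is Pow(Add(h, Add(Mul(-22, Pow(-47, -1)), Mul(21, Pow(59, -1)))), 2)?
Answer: Rational(8284822441, 7689529) ≈ 1077.4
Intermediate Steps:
h = 32 (h = Add(-2, 34) = 32)
Pow(Add(h, Add(Mul(-22, Pow(-47, -1)), Mul(21, Pow(59, -1)))), 2) = Pow(Add(32, Add(Mul(-22, Pow(-47, -1)), Mul(21, Pow(59, -1)))), 2) = Pow(Add(32, Add(Mul(-22, Rational(-1, 47)), Mul(21, Rational(1, 59)))), 2) = Pow(Add(32, Add(Rational(22, 47), Rational(21, 59))), 2) = Pow(Add(32, Rational(2285, 2773)), 2) = Pow(Rational(91021, 2773), 2) = Rational(8284822441, 7689529)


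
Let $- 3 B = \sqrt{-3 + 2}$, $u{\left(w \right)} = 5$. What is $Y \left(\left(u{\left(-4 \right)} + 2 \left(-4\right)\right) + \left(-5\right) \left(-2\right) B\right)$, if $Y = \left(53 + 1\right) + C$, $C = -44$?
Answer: $-30 - \frac{100 i}{3} \approx -30.0 - 33.333 i$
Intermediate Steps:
$B = - \frac{i}{3}$ ($B = - \frac{\sqrt{-3 + 2}}{3} = - \frac{\sqrt{-1}}{3} = - \frac{i}{3} \approx - 0.33333 i$)
$Y = 10$ ($Y = \left(53 + 1\right) - 44 = 54 - 44 = 10$)
$Y \left(\left(u{\left(-4 \right)} + 2 \left(-4\right)\right) + \left(-5\right) \left(-2\right) B\right) = 10 \left(\left(5 + 2 \left(-4\right)\right) + \left(-5\right) \left(-2\right) \left(- \frac{i}{3}\right)\right) = 10 \left(\left(5 - 8\right) + 10 \left(- \frac{i}{3}\right)\right) = 10 \left(-3 - \frac{10 i}{3}\right) = -30 - \frac{100 i}{3}$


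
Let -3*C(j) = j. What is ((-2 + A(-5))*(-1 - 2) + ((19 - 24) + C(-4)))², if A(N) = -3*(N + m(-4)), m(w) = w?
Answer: 55696/9 ≈ 6188.4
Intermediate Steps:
C(j) = -j/3
A(N) = 12 - 3*N (A(N) = -3*(N - 4) = -3*(-4 + N) = 12 - 3*N)
((-2 + A(-5))*(-1 - 2) + ((19 - 24) + C(-4)))² = ((-2 + (12 - 3*(-5)))*(-1 - 2) + ((19 - 24) - ⅓*(-4)))² = ((-2 + (12 + 15))*(-3) + (-5 + 4/3))² = ((-2 + 27)*(-3) - 11/3)² = (25*(-3) - 11/3)² = (-75 - 11/3)² = (-236/3)² = 55696/9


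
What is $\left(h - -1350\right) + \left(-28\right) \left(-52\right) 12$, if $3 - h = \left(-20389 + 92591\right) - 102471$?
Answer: $49094$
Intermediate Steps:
$h = 30272$ ($h = 3 - \left(\left(-20389 + 92591\right) - 102471\right) = 3 - \left(72202 - 102471\right) = 3 - -30269 = 3 + 30269 = 30272$)
$\left(h - -1350\right) + \left(-28\right) \left(-52\right) 12 = \left(30272 - -1350\right) + \left(-28\right) \left(-52\right) 12 = \left(30272 + 1350\right) + 1456 \cdot 12 = 31622 + 17472 = 49094$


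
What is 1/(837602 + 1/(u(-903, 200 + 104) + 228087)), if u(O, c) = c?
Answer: 228391/191300758383 ≈ 1.1939e-6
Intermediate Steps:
1/(837602 + 1/(u(-903, 200 + 104) + 228087)) = 1/(837602 + 1/((200 + 104) + 228087)) = 1/(837602 + 1/(304 + 228087)) = 1/(837602 + 1/228391) = 1/(191300758383/228391) = 228391/191300758383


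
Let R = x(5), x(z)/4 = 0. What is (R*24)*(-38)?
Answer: 0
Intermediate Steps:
x(z) = 0 (x(z) = 4*0 = 0)
R = 0
(R*24)*(-38) = (0*24)*(-38) = 0*(-38) = 0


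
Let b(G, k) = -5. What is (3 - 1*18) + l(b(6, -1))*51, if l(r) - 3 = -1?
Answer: 87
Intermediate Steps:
l(r) = 2 (l(r) = 3 - 1 = 2)
(3 - 1*18) + l(b(6, -1))*51 = (3 - 1*18) + 2*51 = (3 - 18) + 102 = -15 + 102 = 87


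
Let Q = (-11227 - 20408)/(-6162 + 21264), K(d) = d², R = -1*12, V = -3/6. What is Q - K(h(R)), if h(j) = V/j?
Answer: -1013159/483264 ≈ -2.0965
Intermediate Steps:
V = -½ (V = -3*⅙ = -½ ≈ -0.50000)
R = -12
h(j) = -1/(2*j)
Q = -3515/1678 (Q = -31635/15102 = -31635*1/15102 = -3515/1678 ≈ -2.0948)
Q - K(h(R)) = -3515/1678 - (-½/(-12))² = -3515/1678 - (-½*(-1/12))² = -3515/1678 - (1/24)² = -3515/1678 - 1*1/576 = -3515/1678 - 1/576 = -1013159/483264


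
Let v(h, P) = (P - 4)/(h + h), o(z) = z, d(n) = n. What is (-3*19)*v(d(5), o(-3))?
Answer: 399/10 ≈ 39.900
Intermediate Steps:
v(h, P) = (-4 + P)/(2*h) (v(h, P) = (-4 + P)/((2*h)) = (-4 + P)*(1/(2*h)) = (-4 + P)/(2*h))
(-3*19)*v(d(5), o(-3)) = (-3*19)*((1/2)*(-4 - 3)/5) = -57*(-7)/(2*5) = -57*(-7/10) = 399/10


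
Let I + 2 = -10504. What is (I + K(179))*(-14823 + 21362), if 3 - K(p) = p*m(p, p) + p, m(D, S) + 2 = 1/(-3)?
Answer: -201355427/3 ≈ -6.7118e+7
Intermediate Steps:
I = -10506 (I = -2 - 10504 = -10506)
m(D, S) = -7/3 (m(D, S) = -2 + 1/(-3) = -2 + 1*(-1/3) = -2 - 1/3 = -7/3)
K(p) = 3 + 4*p/3 (K(p) = 3 - (p*(-7/3) + p) = 3 - (-7*p/3 + p) = 3 - (-4)*p/3 = 3 + 4*p/3)
(I + K(179))*(-14823 + 21362) = (-10506 + (3 + (4/3)*179))*(-14823 + 21362) = (-10506 + (3 + 716/3))*6539 = (-10506 + 725/3)*6539 = -30793/3*6539 = -201355427/3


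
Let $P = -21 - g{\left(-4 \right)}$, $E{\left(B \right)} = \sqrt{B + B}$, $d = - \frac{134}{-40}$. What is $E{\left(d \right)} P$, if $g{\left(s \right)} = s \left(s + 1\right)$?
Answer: $- \frac{33 \sqrt{670}}{10} \approx -85.418$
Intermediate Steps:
$d = \frac{67}{20}$ ($d = \left(-134\right) \left(- \frac{1}{40}\right) = \frac{67}{20} \approx 3.35$)
$g{\left(s \right)} = s \left(1 + s\right)$
$E{\left(B \right)} = \sqrt{2} \sqrt{B}$ ($E{\left(B \right)} = \sqrt{2 B} = \sqrt{2} \sqrt{B}$)
$P = -33$ ($P = -21 - - 4 \left(1 - 4\right) = -21 - \left(-4\right) \left(-3\right) = -21 - 12 = -33$)
$E{\left(d \right)} P = \sqrt{2} \sqrt{\frac{67}{20}} \left(-33\right) = \sqrt{2} \frac{\sqrt{335}}{10} \left(-33\right) = \frac{\sqrt{670}}{10} \left(-33\right) = - \frac{33 \sqrt{670}}{10}$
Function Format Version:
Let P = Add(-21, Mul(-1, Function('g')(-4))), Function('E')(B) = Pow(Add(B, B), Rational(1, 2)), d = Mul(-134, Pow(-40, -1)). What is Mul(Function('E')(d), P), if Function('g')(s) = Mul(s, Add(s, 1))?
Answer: Mul(Rational(-33, 10), Pow(670, Rational(1, 2))) ≈ -85.418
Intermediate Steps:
d = Rational(67, 20) (d = Mul(-134, Rational(-1, 40)) = Rational(67, 20) ≈ 3.3500)
Function('g')(s) = Mul(s, Add(1, s))
Function('E')(B) = Mul(Pow(2, Rational(1, 2)), Pow(B, Rational(1, 2))) (Function('E')(B) = Pow(Mul(2, B), Rational(1, 2)) = Mul(Pow(2, Rational(1, 2)), Pow(B, Rational(1, 2))))
P = -33 (P = Add(-21, Mul(-1, Mul(-4, Add(1, -4)))) = Add(-21, Mul(-1, Mul(-4, -3))) = Add(-21, Mul(-1, 12)) = Add(-21, -12) = -33)
Mul(Function('E')(d), P) = Mul(Mul(Pow(2, Rational(1, 2)), Pow(Rational(67, 20), Rational(1, 2))), -33) = Mul(Mul(Pow(2, Rational(1, 2)), Mul(Rational(1, 10), Pow(335, Rational(1, 2)))), -33) = Mul(Mul(Rational(1, 10), Pow(670, Rational(1, 2))), -33) = Mul(Rational(-33, 10), Pow(670, Rational(1, 2)))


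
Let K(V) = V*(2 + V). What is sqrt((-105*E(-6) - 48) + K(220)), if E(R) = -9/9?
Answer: 3*sqrt(5433) ≈ 221.13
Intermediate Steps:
E(R) = -1 (E(R) = -9*1/9 = -1)
sqrt((-105*E(-6) - 48) + K(220)) = sqrt((-105*(-1) - 48) + 220*(2 + 220)) = sqrt((105 - 48) + 220*222) = sqrt(57 + 48840) = sqrt(48897) = 3*sqrt(5433)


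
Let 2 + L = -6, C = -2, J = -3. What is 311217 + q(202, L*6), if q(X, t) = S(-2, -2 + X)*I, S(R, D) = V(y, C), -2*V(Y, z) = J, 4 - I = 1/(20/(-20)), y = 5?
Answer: 622449/2 ≈ 3.1122e+5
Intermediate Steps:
L = -8 (L = -2 - 6 = -8)
I = 5 (I = 4 - 1/(20/(-20)) = 4 - 1/(20*(-1/20)) = 4 - 1/(-1) = 4 - 1*(-1) = 4 + 1 = 5)
V(Y, z) = 3/2 (V(Y, z) = -½*(-3) = 3/2)
S(R, D) = 3/2
q(X, t) = 15/2 (q(X, t) = (3/2)*5 = 15/2)
311217 + q(202, L*6) = 311217 + 15/2 = 622449/2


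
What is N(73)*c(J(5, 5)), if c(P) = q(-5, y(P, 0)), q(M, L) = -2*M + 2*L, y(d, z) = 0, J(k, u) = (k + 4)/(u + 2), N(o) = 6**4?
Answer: 12960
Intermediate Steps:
N(o) = 1296
J(k, u) = (4 + k)/(2 + u)
c(P) = 10 (c(P) = -2*(-5) + 2*0 = 10 + 0 = 10)
N(73)*c(J(5, 5)) = 1296*10 = 12960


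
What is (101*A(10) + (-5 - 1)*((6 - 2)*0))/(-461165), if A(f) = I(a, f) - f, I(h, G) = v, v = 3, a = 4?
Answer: 707/461165 ≈ 0.0015331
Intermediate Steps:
I(h, G) = 3
A(f) = 3 - f
(101*A(10) + (-5 - 1)*((6 - 2)*0))/(-461165) = (101*(3 - 1*10) + (-5 - 1)*((6 - 2)*0))/(-461165) = (101*(3 - 10) - 24*0)*(-1/461165) = (101*(-7) - 6*0)*(-1/461165) = (-707 + 0)*(-1/461165) = -707*(-1/461165) = 707/461165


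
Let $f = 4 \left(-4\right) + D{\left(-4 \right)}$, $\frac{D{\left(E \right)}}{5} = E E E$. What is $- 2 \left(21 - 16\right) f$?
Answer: $3360$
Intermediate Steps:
$D{\left(E \right)} = 5 E^{3}$ ($D{\left(E \right)} = 5 E E E = 5 E^{2} E = 5 E^{3}$)
$f = -336$ ($f = 4 \left(-4\right) + 5 \left(-4\right)^{3} = -16 + 5 \left(-64\right) = -16 - 320 = -336$)
$- 2 \left(21 - 16\right) f = - 2 \left(21 - 16\right) \left(-336\right) = \left(-2\right) 5 \left(-336\right) = \left(-10\right) \left(-336\right) = 3360$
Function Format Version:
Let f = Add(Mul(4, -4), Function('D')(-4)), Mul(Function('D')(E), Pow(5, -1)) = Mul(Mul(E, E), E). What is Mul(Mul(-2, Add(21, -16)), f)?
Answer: 3360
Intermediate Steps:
Function('D')(E) = Mul(5, Pow(E, 3)) (Function('D')(E) = Mul(5, Mul(Mul(E, E), E)) = Mul(5, Mul(Pow(E, 2), E)) = Mul(5, Pow(E, 3)))
f = -336 (f = Add(Mul(4, -4), Mul(5, Pow(-4, 3))) = Add(-16, Mul(5, -64)) = Add(-16, -320) = -336)
Mul(Mul(-2, Add(21, -16)), f) = Mul(Mul(-2, Add(21, -16)), -336) = Mul(Mul(-2, 5), -336) = Mul(-10, -336) = 3360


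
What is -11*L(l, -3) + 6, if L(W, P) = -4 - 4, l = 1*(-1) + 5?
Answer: 94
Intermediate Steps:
l = 4 (l = -1 + 5 = 4)
L(W, P) = -8
-11*L(l, -3) + 6 = -11*(-8) + 6 = 88 + 6 = 94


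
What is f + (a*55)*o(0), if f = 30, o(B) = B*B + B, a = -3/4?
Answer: 30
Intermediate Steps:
a = -¾ (a = -3*¼ = -¾ ≈ -0.75000)
o(B) = B + B² (o(B) = B² + B = B + B²)
f + (a*55)*o(0) = 30 + (-¾*55)*(0*(1 + 0)) = 30 - 0 = 30 - 165/4*0 = 30 + 0 = 30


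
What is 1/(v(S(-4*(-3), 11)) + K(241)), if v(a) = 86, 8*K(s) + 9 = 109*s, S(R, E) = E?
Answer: 2/6737 ≈ 0.00029687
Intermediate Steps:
K(s) = -9/8 + 109*s/8 (K(s) = -9/8 + (109*s)/8 = -9/8 + 109*s/8)
1/(v(S(-4*(-3), 11)) + K(241)) = 1/(86 + (-9/8 + (109/8)*241)) = 1/(86 + (-9/8 + 26269/8)) = 1/(86 + 6565/2) = 1/(6737/2) = 2/6737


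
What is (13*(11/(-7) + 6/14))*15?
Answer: -1560/7 ≈ -222.86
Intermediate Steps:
(13*(11/(-7) + 6/14))*15 = (13*(11*(-⅐) + 6*(1/14)))*15 = (13*(-11/7 + 3/7))*15 = (13*(-8/7))*15 = -104/7*15 = -1560/7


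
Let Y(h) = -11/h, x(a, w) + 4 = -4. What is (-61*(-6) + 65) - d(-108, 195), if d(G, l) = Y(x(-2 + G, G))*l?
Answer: 1303/8 ≈ 162.88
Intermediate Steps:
x(a, w) = -8 (x(a, w) = -4 - 4 = -8)
d(G, l) = 11*l/8 (d(G, l) = (-11/(-8))*l = (-11*(-⅛))*l = 11*l/8)
(-61*(-6) + 65) - d(-108, 195) = (-61*(-6) + 65) - 11*195/8 = (366 + 65) - 1*2145/8 = 431 - 2145/8 = 1303/8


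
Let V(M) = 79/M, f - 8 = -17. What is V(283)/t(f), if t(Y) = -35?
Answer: -79/9905 ≈ -0.0079758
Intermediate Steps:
f = -9 (f = 8 - 17 = -9)
V(283)/t(f) = (79/283)/(-35) = (79*(1/283))*(-1/35) = (79/283)*(-1/35) = -79/9905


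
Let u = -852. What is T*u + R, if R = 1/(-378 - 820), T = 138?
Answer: -140856049/1198 ≈ -1.1758e+5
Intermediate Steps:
R = -1/1198 (R = 1/(-1198) = -1/1198 ≈ -0.00083472)
T*u + R = 138*(-852) - 1/1198 = -117576 - 1/1198 = -140856049/1198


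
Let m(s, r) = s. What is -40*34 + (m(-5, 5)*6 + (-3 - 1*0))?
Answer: -1393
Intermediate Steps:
-40*34 + (m(-5, 5)*6 + (-3 - 1*0)) = -40*34 + (-5*6 + (-3 - 1*0)) = -1360 + (-30 + (-3 + 0)) = -1360 + (-30 - 3) = -1360 - 33 = -1393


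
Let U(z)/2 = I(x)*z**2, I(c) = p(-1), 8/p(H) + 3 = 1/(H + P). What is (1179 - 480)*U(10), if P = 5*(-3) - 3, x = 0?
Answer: -10624800/29 ≈ -3.6637e+5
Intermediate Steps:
P = -18 (P = -15 - 3 = -18)
p(H) = 8/(-3 + 1/(-18 + H)) (p(H) = 8/(-3 + 1/(H - 18)) = 8/(-3 + 1/(-18 + H)))
I(c) = -76/29 (I(c) = 8*(18 - 1*(-1))/(-55 + 3*(-1)) = 8*(18 + 1)/(-55 - 3) = 8*19/(-58) = 8*(-1/58)*19 = -76/29)
U(z) = -152*z**2/29 (U(z) = 2*(-76*z**2/29) = -152*z**2/29)
(1179 - 480)*U(10) = (1179 - 480)*(-152/29*10**2) = 699*(-152/29*100) = 699*(-15200/29) = -10624800/29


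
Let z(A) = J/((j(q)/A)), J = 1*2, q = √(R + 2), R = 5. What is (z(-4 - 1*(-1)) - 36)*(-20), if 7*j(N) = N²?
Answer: 840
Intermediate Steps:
q = √7 (q = √(5 + 2) = √7 ≈ 2.6458)
j(N) = N²/7
J = 2
z(A) = 2*A (z(A) = 2/((((√7)²/7)/A)) = 2/((((⅐)*7)/A)) = 2/((1/A)) = 2/(1/A) = 2*A)
(z(-4 - 1*(-1)) - 36)*(-20) = (2*(-4 - 1*(-1)) - 36)*(-20) = (2*(-4 + 1) - 36)*(-20) = (2*(-3) - 36)*(-20) = (-6 - 36)*(-20) = -42*(-20) = 840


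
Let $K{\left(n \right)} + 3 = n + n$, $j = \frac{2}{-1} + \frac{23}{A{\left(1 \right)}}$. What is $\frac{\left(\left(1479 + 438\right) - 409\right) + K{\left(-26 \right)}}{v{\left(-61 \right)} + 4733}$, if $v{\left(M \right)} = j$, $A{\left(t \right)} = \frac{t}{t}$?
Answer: $\frac{1453}{4754} \approx 0.30564$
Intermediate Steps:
$A{\left(t \right)} = 1$
$j = 21$ ($j = \frac{2}{-1} + \frac{23}{1} = 2 \left(-1\right) + 23 \cdot 1 = -2 + 23 = 21$)
$K{\left(n \right)} = -3 + 2 n$ ($K{\left(n \right)} = -3 + \left(n + n\right) = -3 + 2 n$)
$v{\left(M \right)} = 21$
$\frac{\left(\left(1479 + 438\right) - 409\right) + K{\left(-26 \right)}}{v{\left(-61 \right)} + 4733} = \frac{\left(\left(1479 + 438\right) - 409\right) + \left(-3 + 2 \left(-26\right)\right)}{21 + 4733} = \frac{\left(1917 - 409\right) - 55}{4754} = \left(1508 - 55\right) \frac{1}{4754} = 1453 \cdot \frac{1}{4754} = \frac{1453}{4754}$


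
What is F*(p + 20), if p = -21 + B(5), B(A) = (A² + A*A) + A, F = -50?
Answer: -2700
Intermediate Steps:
B(A) = A + 2*A² (B(A) = (A² + A²) + A = 2*A² + A = A + 2*A²)
p = 34 (p = -21 + 5*(1 + 2*5) = -21 + 5*(1 + 10) = -21 + 5*11 = -21 + 55 = 34)
F*(p + 20) = -50*(34 + 20) = -50*54 = -2700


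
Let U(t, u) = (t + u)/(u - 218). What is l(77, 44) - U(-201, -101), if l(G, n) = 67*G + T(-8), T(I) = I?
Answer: 1642867/319 ≈ 5150.1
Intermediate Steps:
l(G, n) = -8 + 67*G (l(G, n) = 67*G - 8 = -8 + 67*G)
U(t, u) = (t + u)/(-218 + u)
l(77, 44) - U(-201, -101) = (-8 + 67*77) - (-201 - 101)/(-218 - 101) = (-8 + 5159) - (-302)/(-319) = 5151 - (-1)*(-302)/319 = 5151 - 1*302/319 = 5151 - 302/319 = 1642867/319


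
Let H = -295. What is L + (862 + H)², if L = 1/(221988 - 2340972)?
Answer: 681230047175/2118984 ≈ 3.2149e+5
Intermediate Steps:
L = -1/2118984 (L = 1/(-2118984) = -1/2118984 ≈ -4.7192e-7)
L + (862 + H)² = -1/2118984 + (862 - 295)² = -1/2118984 + 567² = -1/2118984 + 321489 = 681230047175/2118984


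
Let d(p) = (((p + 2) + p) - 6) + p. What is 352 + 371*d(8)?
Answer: 7772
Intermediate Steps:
d(p) = -4 + 3*p (d(p) = (((2 + p) + p) - 6) + p = ((2 + 2*p) - 6) + p = (-4 + 2*p) + p = -4 + 3*p)
352 + 371*d(8) = 352 + 371*(-4 + 3*8) = 352 + 371*(-4 + 24) = 352 + 371*20 = 352 + 7420 = 7772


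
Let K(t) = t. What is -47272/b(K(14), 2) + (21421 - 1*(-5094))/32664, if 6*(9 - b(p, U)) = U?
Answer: -2315794217/424632 ≈ -5453.6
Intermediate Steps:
b(p, U) = 9 - U/6
-47272/b(K(14), 2) + (21421 - 1*(-5094))/32664 = -47272/(9 - 1/6*2) + (21421 - 1*(-5094))/32664 = -47272/(9 - 1/3) + (21421 + 5094)*(1/32664) = -47272/26/3 + 26515*(1/32664) = -47272*3/26 + 26515/32664 = -70908/13 + 26515/32664 = -2315794217/424632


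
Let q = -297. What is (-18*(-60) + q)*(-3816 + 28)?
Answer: -2966004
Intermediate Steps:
(-18*(-60) + q)*(-3816 + 28) = (-18*(-60) - 297)*(-3816 + 28) = (1080 - 297)*(-3788) = 783*(-3788) = -2966004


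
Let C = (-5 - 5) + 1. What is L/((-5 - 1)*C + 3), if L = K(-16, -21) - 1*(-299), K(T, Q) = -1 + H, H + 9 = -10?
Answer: 93/19 ≈ 4.8947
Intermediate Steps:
H = -19 (H = -9 - 10 = -19)
C = -9 (C = -10 + 1 = -9)
K(T, Q) = -20 (K(T, Q) = -1 - 19 = -20)
L = 279 (L = -20 - 1*(-299) = -20 + 299 = 279)
L/((-5 - 1)*C + 3) = 279/((-5 - 1)*(-9) + 3) = 279/(-6*(-9) + 3) = 279/(54 + 3) = 279/57 = (1/57)*279 = 93/19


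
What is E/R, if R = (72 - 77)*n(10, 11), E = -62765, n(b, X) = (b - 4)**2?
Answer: 12553/36 ≈ 348.69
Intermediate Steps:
n(b, X) = (-4 + b)**2
R = -180 (R = (72 - 77)*(-4 + 10)**2 = -5*6**2 = -5*36 = -180)
E/R = -62765/(-180) = -62765*(-1/180) = 12553/36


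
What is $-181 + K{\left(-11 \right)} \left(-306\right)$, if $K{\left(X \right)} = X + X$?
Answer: $6551$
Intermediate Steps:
$K{\left(X \right)} = 2 X$
$-181 + K{\left(-11 \right)} \left(-306\right) = -181 + 2 \left(-11\right) \left(-306\right) = -181 - -6732 = -181 + 6732 = 6551$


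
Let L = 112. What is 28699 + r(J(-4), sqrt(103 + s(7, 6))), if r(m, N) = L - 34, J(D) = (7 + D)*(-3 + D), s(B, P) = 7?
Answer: 28777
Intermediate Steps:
J(D) = (-3 + D)*(7 + D)
r(m, N) = 78 (r(m, N) = 112 - 34 = 78)
28699 + r(J(-4), sqrt(103 + s(7, 6))) = 28699 + 78 = 28777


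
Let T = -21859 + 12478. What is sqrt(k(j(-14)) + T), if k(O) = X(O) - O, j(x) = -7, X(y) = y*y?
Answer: 5*I*sqrt(373) ≈ 96.566*I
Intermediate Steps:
T = -9381
X(y) = y**2
k(O) = O**2 - O
sqrt(k(j(-14)) + T) = sqrt(-7*(-1 - 7) - 9381) = sqrt(-7*(-8) - 9381) = sqrt(56 - 9381) = sqrt(-9325) = 5*I*sqrt(373)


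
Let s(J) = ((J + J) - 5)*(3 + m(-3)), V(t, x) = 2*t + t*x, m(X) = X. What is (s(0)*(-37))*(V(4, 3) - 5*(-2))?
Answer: 0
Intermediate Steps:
s(J) = 0 (s(J) = ((J + J) - 5)*(3 - 3) = (2*J - 5)*0 = (-5 + 2*J)*0 = 0)
(s(0)*(-37))*(V(4, 3) - 5*(-2)) = (0*(-37))*(4*(2 + 3) - 5*(-2)) = 0*(4*5 + 10) = 0*(20 + 10) = 0*30 = 0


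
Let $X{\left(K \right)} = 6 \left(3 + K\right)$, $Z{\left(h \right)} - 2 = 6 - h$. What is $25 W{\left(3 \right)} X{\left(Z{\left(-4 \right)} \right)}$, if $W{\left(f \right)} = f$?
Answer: $6750$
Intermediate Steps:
$Z{\left(h \right)} = 8 - h$ ($Z{\left(h \right)} = 2 - \left(-6 + h\right) = 8 - h$)
$X{\left(K \right)} = 18 + 6 K$
$25 W{\left(3 \right)} X{\left(Z{\left(-4 \right)} \right)} = 25 \cdot 3 \left(18 + 6 \left(8 - -4\right)\right) = 75 \left(18 + 6 \left(8 + 4\right)\right) = 75 \left(18 + 6 \cdot 12\right) = 75 \left(18 + 72\right) = 75 \cdot 90 = 6750$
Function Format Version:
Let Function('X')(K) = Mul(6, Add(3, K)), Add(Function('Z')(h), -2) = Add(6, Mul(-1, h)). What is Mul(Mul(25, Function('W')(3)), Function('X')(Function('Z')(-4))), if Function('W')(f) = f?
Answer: 6750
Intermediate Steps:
Function('Z')(h) = Add(8, Mul(-1, h)) (Function('Z')(h) = Add(2, Add(6, Mul(-1, h))) = Add(8, Mul(-1, h)))
Function('X')(K) = Add(18, Mul(6, K))
Mul(Mul(25, Function('W')(3)), Function('X')(Function('Z')(-4))) = Mul(Mul(25, 3), Add(18, Mul(6, Add(8, Mul(-1, -4))))) = Mul(75, Add(18, Mul(6, Add(8, 4)))) = Mul(75, Add(18, Mul(6, 12))) = Mul(75, Add(18, 72)) = Mul(75, 90) = 6750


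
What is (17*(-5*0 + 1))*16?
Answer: 272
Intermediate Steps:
(17*(-5*0 + 1))*16 = (17*(0 + 1))*16 = (17*1)*16 = 17*16 = 272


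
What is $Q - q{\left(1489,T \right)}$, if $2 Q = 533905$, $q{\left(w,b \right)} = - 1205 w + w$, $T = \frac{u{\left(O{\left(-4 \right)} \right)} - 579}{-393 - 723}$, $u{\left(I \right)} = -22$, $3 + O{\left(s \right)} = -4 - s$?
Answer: $\frac{4119417}{2} \approx 2.0597 \cdot 10^{6}$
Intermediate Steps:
$O{\left(s \right)} = -7 - s$ ($O{\left(s \right)} = -3 - \left(4 + s\right) = -7 - s$)
$T = \frac{601}{1116}$ ($T = \frac{-22 - 579}{-393 - 723} = - \frac{601}{-1116} = \left(-601\right) \left(- \frac{1}{1116}\right) = \frac{601}{1116} \approx 0.53853$)
$q{\left(w,b \right)} = - 1204 w$
$Q = \frac{533905}{2}$ ($Q = \frac{1}{2} \cdot 533905 = \frac{533905}{2} \approx 2.6695 \cdot 10^{5}$)
$Q - q{\left(1489,T \right)} = \frac{533905}{2} - \left(-1204\right) 1489 = \frac{533905}{2} - -1792756 = \frac{533905}{2} + 1792756 = \frac{4119417}{2}$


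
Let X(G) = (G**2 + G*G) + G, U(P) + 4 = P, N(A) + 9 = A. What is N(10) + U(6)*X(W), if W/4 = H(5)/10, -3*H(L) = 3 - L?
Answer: 409/225 ≈ 1.8178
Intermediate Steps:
N(A) = -9 + A
U(P) = -4 + P
H(L) = -1 + L/3 (H(L) = -(3 - L)/3 = -1 + L/3)
W = 4/15 (W = 4*((-1 + (1/3)*5)/10) = 4*((-1 + 5/3)*(1/10)) = 4*((2/3)*(1/10)) = 4*(1/15) = 4/15 ≈ 0.26667)
X(G) = G + 2*G**2 (X(G) = (G**2 + G**2) + G = 2*G**2 + G = G + 2*G**2)
N(10) + U(6)*X(W) = (-9 + 10) + (-4 + 6)*(4*(1 + 2*(4/15))/15) = 1 + 2*(4*(1 + 8/15)/15) = 1 + 2*((4/15)*(23/15)) = 1 + 2*(92/225) = 1 + 184/225 = 409/225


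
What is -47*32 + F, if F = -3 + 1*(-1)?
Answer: -1508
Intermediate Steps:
F = -4 (F = -3 - 1 = -4)
-47*32 + F = -47*32 - 4 = -1504 - 4 = -1508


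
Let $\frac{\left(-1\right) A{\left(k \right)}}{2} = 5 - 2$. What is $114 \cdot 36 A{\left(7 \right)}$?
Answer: $-24624$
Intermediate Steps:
$A{\left(k \right)} = -6$ ($A{\left(k \right)} = - 2 \left(5 - 2\right) = \left(-2\right) 3 = -6$)
$114 \cdot 36 A{\left(7 \right)} = 114 \cdot 36 \left(-6\right) = 4104 \left(-6\right) = -24624$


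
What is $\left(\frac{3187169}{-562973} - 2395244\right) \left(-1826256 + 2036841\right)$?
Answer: $- \frac{283965636011244885}{562973} \approx -5.044 \cdot 10^{11}$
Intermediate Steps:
$\left(\frac{3187169}{-562973} - 2395244\right) \left(-1826256 + 2036841\right) = \left(3187169 \left(- \frac{1}{562973}\right) - 2395244\right) 210585 = \left(- \frac{3187169}{562973} - 2395244\right) 210585 = \left(- \frac{1348460887581}{562973}\right) 210585 = - \frac{283965636011244885}{562973}$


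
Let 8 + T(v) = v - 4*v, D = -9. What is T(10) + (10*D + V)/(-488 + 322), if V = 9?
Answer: -6227/166 ≈ -37.512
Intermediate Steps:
T(v) = -8 - 3*v (T(v) = -8 + (v - 4*v) = -8 - 3*v)
T(10) + (10*D + V)/(-488 + 322) = (-8 - 3*10) + (10*(-9) + 9)/(-488 + 322) = (-8 - 30) + (-90 + 9)/(-166) = -38 - 81*(-1/166) = -38 + 81/166 = -6227/166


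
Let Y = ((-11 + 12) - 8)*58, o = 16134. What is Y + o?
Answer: 15728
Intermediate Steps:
Y = -406 (Y = (1 - 8)*58 = -7*58 = -406)
Y + o = -406 + 16134 = 15728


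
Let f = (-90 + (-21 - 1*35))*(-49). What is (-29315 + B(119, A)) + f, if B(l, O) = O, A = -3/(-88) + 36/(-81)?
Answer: -17551837/792 ≈ -22161.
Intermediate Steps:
A = -325/792 (A = -3*(-1/88) + 36*(-1/81) = 3/88 - 4/9 = -325/792 ≈ -0.41035)
f = 7154 (f = (-90 + (-21 - 35))*(-49) = (-90 - 56)*(-49) = -146*(-49) = 7154)
(-29315 + B(119, A)) + f = (-29315 - 325/792) + 7154 = -23217805/792 + 7154 = -17551837/792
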